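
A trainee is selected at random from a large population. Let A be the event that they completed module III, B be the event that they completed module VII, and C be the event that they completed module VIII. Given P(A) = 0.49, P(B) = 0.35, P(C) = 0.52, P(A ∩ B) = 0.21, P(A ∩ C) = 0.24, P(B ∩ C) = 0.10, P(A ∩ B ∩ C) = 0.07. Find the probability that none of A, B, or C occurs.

P(A ∪ B ∪ C) = 0.49 + 0.35 + 0.52 − 0.21 − 0.24 − 0.10 + 0.07 = 0.88
P(none) = 1 − 0.88 = 0.12

0.12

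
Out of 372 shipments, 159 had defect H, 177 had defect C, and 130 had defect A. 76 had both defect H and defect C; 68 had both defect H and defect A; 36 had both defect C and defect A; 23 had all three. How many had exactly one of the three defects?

175

|exactly one| = 159 + 177 + 130 − 2·76 − 2·68 − 2·36 + 3·23 = 175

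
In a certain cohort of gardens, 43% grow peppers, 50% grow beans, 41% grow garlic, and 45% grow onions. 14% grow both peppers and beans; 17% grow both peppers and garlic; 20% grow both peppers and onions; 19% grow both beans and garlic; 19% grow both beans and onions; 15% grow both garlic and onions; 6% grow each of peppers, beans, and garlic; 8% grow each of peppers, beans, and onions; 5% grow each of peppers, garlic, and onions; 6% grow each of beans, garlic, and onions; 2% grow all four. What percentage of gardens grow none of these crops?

2%

Inclusion–exclusion gives
P(at least one) = 43 + 50 + 41 + 45 − 14 − 17 − 20 − 19 − 19 − 15 + 6 + 8 + 5 + 6 − 2 = 98%
P(none) = 100% − 98% = 2%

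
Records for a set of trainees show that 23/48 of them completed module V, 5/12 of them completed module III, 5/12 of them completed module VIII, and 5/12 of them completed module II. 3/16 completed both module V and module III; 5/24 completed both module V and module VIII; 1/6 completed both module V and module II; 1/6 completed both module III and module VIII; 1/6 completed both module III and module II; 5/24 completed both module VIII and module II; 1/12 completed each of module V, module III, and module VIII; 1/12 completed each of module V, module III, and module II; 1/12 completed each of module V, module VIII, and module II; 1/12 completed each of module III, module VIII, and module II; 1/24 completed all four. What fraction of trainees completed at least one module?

11/12

P(≥1) = 23/48 + 5/12 + 5/12 + 5/12 − 3/16 − 5/24 − 1/6 − 1/6 − 1/6 − 5/24 + 1/12 + 1/12 + 1/12 + 1/12 − 1/24 = 11/12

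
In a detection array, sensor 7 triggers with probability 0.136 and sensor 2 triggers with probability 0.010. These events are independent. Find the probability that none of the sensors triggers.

P(none) = (1 − 0.136) × (1 − 0.010) = 0.864 × 0.990 = 0.85536

0.85536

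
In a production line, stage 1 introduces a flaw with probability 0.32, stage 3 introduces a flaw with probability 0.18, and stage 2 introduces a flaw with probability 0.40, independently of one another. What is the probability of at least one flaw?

Independence gives P(none) = ∏(1 − pᵢ).
P(none) = (1 − 0.32) × (1 − 0.18) × (1 − 0.40) = 0.68 × 0.82 × 0.60 = 0.33456
P(at least one) = 1 − 0.33456 = 0.66544

0.66544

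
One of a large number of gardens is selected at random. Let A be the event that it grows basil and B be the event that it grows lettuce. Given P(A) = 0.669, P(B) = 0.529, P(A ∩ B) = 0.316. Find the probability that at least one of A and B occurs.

0.882

P(A ∪ B) = 0.669 + 0.529 − 0.316 = 0.882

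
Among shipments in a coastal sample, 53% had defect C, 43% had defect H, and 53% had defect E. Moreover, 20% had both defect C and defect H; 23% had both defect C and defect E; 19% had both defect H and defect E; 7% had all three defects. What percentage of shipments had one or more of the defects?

94%

By inclusion-exclusion,
P(union) = 53 + 43 + 53 − 20 − 23 − 19 + 7 = 94%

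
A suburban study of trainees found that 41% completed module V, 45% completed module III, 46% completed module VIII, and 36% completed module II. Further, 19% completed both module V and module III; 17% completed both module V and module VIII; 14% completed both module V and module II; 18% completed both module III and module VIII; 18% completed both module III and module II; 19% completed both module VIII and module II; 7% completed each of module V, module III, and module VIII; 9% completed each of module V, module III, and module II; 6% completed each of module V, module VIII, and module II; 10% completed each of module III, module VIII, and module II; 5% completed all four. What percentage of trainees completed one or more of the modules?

90%

P(union) = 41 + 45 + 46 + 36 − 19 − 17 − 14 − 18 − 18 − 19 + 7 + 9 + 6 + 10 − 5 = 90%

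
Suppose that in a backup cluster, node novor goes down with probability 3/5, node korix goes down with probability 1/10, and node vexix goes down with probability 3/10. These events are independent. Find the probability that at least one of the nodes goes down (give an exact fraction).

187/250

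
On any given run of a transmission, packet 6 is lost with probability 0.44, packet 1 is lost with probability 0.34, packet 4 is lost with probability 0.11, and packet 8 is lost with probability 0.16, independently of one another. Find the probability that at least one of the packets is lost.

0.72368704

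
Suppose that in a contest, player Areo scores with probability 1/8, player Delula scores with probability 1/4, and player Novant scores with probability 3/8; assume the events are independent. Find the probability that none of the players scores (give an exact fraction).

105/256

Independence gives P(none) = ∏(1 − pᵢ).
P(none) = (1 − 1/8) × (1 − 1/4) × (1 − 3/8) = 7/8 × 3/4 × 5/8 = 105/256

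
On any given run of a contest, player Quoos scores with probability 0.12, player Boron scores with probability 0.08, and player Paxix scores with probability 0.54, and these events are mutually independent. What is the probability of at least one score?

0.627584

Since the events are independent, P(none) is the product of the individual non-occurrence probabilities.
P(none) = (1 − 0.12) × (1 − 0.08) × (1 − 0.54) = 0.88 × 0.92 × 0.46 = 0.372416
P(at least one) = 1 − 0.372416 = 0.627584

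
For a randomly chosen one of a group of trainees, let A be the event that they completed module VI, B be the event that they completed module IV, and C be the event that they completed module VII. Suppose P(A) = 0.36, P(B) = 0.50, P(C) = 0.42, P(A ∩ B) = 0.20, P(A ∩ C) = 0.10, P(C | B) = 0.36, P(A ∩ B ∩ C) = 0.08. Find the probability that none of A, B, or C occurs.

P(B ∩ C) = P(B)·P(C|B) = 0.50 × 0.36 = 0.18
P(A ∪ B ∪ C) = 0.36 + 0.50 + 0.42 − 0.20 − 0.10 − 0.18 + 0.08 = 0.88
P(none) = 1 − 0.88 = 0.12

0.12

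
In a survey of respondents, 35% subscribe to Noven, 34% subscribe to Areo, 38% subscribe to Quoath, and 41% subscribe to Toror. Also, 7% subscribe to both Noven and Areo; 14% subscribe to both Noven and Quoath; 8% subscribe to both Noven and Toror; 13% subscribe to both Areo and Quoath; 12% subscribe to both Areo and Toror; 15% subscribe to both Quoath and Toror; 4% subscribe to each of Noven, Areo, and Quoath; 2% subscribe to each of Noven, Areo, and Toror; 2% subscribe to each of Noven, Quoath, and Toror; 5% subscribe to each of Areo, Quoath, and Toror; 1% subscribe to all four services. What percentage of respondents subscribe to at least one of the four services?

91%

Apply inclusion-exclusion:
P(union) = 35 + 34 + 38 + 41 − 7 − 14 − 8 − 13 − 12 − 15 + 4 + 2 + 2 + 5 − 1 = 91%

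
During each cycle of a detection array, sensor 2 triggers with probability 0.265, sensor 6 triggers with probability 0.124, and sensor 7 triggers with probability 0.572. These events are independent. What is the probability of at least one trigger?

0.72442792

P(none) = (1 − 0.265) × (1 − 0.124) × (1 − 0.572) = 0.735 × 0.876 × 0.428 = 0.27557208
P(at least one) = 1 − 0.27557208 = 0.72442792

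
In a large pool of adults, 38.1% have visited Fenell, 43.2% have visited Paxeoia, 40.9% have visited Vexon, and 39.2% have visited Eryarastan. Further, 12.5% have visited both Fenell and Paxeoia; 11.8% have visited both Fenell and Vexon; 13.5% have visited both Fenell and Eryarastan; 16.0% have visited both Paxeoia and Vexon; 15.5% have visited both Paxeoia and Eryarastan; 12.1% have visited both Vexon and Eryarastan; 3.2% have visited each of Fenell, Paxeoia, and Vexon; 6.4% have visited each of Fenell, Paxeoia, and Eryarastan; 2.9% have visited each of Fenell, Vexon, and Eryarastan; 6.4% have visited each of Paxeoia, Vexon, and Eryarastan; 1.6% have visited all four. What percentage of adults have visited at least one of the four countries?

P(at least one) = 38.1 + 43.2 + 40.9 + 39.2 − 12.5 − 11.8 − 13.5 − 16.0 − 15.5 − 12.1 + 3.2 + 6.4 + 2.9 + 6.4 − 1.6 = 97.3%

97.3%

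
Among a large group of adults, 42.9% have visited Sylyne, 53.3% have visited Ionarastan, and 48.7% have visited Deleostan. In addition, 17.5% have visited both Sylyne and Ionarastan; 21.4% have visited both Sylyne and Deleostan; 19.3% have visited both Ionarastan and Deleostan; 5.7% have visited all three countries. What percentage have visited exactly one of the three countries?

Using the inclusion–exclusion count for exactly one event:
P(exactly one) = 42.9 + 53.3 + 48.7 − 2·17.5 − 2·21.4 − 2·19.3 + 3·5.7 = 45.6%

45.6%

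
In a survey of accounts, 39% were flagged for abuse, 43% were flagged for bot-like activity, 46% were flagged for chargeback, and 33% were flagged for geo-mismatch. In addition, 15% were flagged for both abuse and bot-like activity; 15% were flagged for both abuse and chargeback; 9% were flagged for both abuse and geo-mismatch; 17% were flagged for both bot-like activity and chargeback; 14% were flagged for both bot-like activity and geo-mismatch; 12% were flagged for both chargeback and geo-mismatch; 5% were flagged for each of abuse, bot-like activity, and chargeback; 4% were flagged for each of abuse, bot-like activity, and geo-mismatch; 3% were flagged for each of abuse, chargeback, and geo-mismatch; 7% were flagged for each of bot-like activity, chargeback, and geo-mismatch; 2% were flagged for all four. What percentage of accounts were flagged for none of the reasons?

4%

By inclusion–exclusion:
P(at least one) = 39 + 43 + 46 + 33 − 15 − 15 − 9 − 17 − 14 − 12 + 5 + 4 + 3 + 7 − 2 = 96%
P(none) = 100% − 96% = 4%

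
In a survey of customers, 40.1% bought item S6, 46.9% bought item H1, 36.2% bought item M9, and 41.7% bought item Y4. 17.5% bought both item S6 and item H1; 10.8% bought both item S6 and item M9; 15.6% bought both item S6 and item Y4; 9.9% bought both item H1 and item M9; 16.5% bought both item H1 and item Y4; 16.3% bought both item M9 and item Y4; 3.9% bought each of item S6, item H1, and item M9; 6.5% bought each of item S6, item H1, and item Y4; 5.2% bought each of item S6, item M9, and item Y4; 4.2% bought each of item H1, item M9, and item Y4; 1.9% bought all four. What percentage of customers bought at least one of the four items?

P(union) = 40.1 + 46.9 + 36.2 + 41.7 − 17.5 − 10.8 − 15.6 − 9.9 − 16.5 − 16.3 + 3.9 + 6.5 + 5.2 + 4.2 − 1.9 = 96.2%

96.2%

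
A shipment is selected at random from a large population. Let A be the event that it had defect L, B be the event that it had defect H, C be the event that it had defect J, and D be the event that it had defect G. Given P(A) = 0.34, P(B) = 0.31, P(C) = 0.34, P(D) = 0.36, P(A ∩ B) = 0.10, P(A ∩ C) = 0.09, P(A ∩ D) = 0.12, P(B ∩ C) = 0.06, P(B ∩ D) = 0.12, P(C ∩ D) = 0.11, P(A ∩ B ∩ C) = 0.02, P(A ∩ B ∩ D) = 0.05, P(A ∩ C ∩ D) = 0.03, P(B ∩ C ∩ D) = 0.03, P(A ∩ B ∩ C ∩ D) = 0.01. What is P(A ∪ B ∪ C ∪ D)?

0.87

Inclusion–exclusion gives
P(A ∪ B ∪ C ∪ D) = 0.34 + 0.31 + 0.34 + 0.36 − 0.10 − 0.09 − 0.12 − 0.06 − 0.12 − 0.11 + 0.02 + 0.05 + 0.03 + 0.03 − 0.01 = 0.87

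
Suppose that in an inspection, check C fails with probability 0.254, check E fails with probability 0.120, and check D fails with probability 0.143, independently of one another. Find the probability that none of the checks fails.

P(none) = (1 − 0.254) × (1 − 0.120) × (1 − 0.143) = 0.746 × 0.880 × 0.857 = 0.56260336

0.56260336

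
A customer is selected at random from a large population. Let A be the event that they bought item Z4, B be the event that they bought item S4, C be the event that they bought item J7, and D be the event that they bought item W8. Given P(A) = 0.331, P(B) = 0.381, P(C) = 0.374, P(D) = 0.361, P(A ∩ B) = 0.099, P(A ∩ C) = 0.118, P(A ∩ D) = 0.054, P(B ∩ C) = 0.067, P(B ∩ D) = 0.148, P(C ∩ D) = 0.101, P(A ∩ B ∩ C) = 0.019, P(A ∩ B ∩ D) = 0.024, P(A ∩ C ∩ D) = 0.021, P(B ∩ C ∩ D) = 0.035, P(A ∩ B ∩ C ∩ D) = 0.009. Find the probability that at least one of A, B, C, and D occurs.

0.950

P(A ∪ B ∪ C ∪ D) = 0.331 + 0.381 + 0.374 + 0.361 − 0.099 − 0.118 − 0.054 − 0.067 − 0.148 − 0.101 + 0.019 + 0.024 + 0.021 + 0.035 − 0.009 = 0.950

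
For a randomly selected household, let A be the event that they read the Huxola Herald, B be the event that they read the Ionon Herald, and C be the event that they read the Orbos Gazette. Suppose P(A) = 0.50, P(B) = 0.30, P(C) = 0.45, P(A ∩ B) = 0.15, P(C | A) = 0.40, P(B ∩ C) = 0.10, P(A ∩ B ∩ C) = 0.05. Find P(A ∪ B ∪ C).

0.85

P(A ∩ C) = P(A)·P(C|A) = 0.50 × 0.40 = 0.20
P(A ∪ B ∪ C) = 0.50 + 0.30 + 0.45 − 0.15 − 0.20 − 0.10 + 0.05 = 0.85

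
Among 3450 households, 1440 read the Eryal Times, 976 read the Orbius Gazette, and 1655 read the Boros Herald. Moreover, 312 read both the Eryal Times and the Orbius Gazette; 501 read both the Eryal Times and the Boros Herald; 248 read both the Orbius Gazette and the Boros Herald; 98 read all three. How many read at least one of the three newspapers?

3108

|at least one| = 1440 + 976 + 1655 − 312 − 501 − 248 + 98 = 3108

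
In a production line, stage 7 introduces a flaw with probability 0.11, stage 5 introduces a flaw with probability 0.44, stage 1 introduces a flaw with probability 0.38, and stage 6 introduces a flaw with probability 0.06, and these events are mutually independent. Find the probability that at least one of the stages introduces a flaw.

P(none) = (1 − 0.11) × (1 − 0.44) × (1 − 0.38) × (1 − 0.06) = 0.89 × 0.56 × 0.62 × 0.94 = 0.29046752
P(at least one) = 1 − 0.29046752 = 0.70953248

0.70953248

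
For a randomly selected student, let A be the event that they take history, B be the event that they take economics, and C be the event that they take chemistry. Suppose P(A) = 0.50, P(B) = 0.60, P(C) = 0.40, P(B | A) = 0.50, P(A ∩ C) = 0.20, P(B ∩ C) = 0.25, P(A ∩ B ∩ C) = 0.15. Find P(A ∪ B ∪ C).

0.95

P(A ∩ B) = P(A)·P(B|A) = 0.50 × 0.50 = 0.25
Apply inclusion-exclusion:
P(A ∪ B ∪ C) = 0.50 + 0.60 + 0.40 − 0.25 − 0.20 − 0.25 + 0.15 = 0.95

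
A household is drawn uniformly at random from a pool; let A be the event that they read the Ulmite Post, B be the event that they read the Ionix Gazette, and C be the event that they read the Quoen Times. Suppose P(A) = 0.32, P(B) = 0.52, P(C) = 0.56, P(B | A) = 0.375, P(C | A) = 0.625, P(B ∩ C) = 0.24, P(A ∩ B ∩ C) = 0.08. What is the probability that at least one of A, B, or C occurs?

0.92

P(A ∩ B) = P(A)·P(B|A) = 0.32 × 0.375 = 0.12
P(A ∩ C) = P(A)·P(C|A) = 0.32 × 0.625 = 0.20
P(A ∪ B ∪ C) = 0.32 + 0.52 + 0.56 − 0.12 − 0.20 − 0.24 + 0.08 = 0.92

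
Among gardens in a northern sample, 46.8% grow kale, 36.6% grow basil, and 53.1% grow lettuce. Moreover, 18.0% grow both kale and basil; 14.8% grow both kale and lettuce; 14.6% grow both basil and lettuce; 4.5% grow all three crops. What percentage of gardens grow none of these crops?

By inclusion–exclusion:
P(union) = 46.8 + 36.6 + 53.1 − 18.0 − 14.8 − 14.6 + 4.5 = 93.6%
P(none) = 100% − 93.6% = 6.4%

6.4%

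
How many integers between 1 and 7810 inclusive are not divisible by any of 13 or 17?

6786

By inclusion-exclusion,
⌊7810/13⌋ + ⌊7810/17⌋ − ⌊7810/221⌋ = 600 + 459 − 35 = 1024
7810 − 1024 = 6786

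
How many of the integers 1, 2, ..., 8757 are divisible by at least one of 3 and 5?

4087

2919 + 1751 − 583 = 4087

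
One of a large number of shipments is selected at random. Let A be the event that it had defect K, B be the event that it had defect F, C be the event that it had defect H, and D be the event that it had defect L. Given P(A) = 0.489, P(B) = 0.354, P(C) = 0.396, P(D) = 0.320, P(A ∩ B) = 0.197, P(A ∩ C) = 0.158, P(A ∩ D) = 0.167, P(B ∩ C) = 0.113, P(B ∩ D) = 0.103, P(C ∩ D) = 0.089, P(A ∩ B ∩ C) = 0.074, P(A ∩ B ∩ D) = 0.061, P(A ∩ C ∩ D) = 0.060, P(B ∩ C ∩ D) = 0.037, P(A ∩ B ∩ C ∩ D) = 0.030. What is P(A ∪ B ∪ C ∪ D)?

0.934

By inclusion–exclusion:
P(A ∪ B ∪ C ∪ D) = 0.489 + 0.354 + 0.396 + 0.320 − 0.197 − 0.158 − 0.167 − 0.113 − 0.103 − 0.089 + 0.074 + 0.061 + 0.060 + 0.037 − 0.030 = 0.934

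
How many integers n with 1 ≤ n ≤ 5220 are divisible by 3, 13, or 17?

By inclusion-exclusion,
1740 + 401 + 307 − 133 − 102 − 23 + 7 = 2197

2197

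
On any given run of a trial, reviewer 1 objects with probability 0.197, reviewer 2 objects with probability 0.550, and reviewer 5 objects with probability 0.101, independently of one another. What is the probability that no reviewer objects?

0.32485365

Independence gives P(none) = ∏(1 − pᵢ).
P(none) = (1 − 0.197) × (1 − 0.550) × (1 − 0.101) = 0.803 × 0.450 × 0.899 = 0.32485365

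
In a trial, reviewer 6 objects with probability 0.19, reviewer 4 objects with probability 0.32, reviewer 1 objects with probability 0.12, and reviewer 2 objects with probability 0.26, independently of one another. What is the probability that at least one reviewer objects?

0.64131904

Independence gives P(none) = ∏(1 − pᵢ).
P(none) = (1 − 0.19) × (1 − 0.32) × (1 − 0.12) × (1 − 0.26) = 0.81 × 0.68 × 0.88 × 0.74 = 0.35868096
P(at least one) = 1 − 0.35868096 = 0.64131904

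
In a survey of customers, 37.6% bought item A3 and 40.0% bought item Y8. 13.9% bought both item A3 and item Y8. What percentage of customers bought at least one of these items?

P(at least one) = 37.6 + 40.0 − 13.9 = 63.7%

63.7%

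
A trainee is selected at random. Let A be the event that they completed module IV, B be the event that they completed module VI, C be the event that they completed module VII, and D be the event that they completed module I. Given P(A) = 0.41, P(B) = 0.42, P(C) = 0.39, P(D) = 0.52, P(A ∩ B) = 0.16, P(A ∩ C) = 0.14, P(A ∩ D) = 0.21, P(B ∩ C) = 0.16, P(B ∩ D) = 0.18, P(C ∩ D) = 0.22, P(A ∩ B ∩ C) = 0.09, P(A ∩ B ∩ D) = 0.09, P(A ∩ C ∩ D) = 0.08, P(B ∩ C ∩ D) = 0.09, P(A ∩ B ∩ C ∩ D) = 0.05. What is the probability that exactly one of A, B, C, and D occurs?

P(exactly one) = 0.41 + 0.42 + 0.39 + 0.52 − 2·0.16 − 2·0.14 − 2·0.21 − 2·0.16 − 2·0.18 − 2·0.22 + 3·0.09 + 3·0.09 + 3·0.08 + 3·0.09 − 4·0.05 = 0.45

0.45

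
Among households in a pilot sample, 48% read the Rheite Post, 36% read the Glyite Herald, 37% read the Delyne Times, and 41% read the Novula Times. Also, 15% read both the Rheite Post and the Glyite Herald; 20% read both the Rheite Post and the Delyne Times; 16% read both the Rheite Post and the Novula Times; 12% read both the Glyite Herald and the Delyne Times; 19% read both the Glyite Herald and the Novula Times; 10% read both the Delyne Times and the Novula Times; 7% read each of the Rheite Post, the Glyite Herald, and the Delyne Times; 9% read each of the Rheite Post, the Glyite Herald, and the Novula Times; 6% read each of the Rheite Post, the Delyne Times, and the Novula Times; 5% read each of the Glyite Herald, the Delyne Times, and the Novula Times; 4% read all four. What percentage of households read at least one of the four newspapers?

93%

Using inclusion–exclusion:
P(at least one) = 48 + 36 + 37 + 41 − 15 − 20 − 16 − 12 − 19 − 10 + 7 + 9 + 6 + 5 − 4 = 93%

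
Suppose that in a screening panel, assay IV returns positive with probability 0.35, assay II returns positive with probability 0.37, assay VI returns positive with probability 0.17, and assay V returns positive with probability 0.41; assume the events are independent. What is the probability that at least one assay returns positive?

P(none) = (1 − 0.35) × (1 − 0.37) × (1 − 0.17) × (1 − 0.41) = 0.65 × 0.63 × 0.83 × 0.59 = 0.20053215
P(at least one) = 1 − 0.20053215 = 0.79946785

0.79946785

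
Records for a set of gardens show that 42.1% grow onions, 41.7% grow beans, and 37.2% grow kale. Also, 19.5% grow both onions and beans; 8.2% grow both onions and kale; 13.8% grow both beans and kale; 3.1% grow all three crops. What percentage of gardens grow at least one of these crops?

82.6%

By inclusion–exclusion:
P(≥1) = 42.1 + 41.7 + 37.2 − 19.5 − 8.2 − 13.8 + 3.1 = 82.6%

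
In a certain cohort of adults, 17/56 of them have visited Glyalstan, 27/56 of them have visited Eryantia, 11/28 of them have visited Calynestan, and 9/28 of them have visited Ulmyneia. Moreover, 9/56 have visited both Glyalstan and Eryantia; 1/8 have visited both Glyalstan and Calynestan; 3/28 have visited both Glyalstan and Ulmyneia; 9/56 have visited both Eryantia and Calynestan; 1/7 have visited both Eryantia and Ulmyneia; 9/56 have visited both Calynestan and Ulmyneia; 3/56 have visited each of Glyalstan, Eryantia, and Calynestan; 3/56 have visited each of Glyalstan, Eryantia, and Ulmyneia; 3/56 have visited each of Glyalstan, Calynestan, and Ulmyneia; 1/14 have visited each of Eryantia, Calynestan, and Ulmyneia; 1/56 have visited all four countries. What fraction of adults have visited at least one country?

6/7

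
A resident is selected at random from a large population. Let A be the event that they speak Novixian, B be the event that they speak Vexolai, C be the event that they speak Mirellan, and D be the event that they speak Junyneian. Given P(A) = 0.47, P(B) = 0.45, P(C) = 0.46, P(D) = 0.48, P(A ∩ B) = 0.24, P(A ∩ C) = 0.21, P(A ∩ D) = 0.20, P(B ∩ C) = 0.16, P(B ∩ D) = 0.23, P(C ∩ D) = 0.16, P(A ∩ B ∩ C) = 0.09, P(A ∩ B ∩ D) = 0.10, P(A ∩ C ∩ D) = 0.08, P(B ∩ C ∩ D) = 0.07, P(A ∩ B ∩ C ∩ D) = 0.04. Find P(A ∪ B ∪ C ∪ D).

0.96

By inclusion–exclusion:
P(A ∪ B ∪ C ∪ D) = 0.47 + 0.45 + 0.46 + 0.48 − 0.24 − 0.21 − 0.20 − 0.16 − 0.23 − 0.16 + 0.09 + 0.10 + 0.08 + 0.07 − 0.04 = 0.96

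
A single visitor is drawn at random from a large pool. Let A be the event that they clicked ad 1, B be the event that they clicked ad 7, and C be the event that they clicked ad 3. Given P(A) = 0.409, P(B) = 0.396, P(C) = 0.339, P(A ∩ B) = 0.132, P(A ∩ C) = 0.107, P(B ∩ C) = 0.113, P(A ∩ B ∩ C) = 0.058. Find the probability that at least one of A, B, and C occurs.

0.850

P(A ∪ B ∪ C) = 0.409 + 0.396 + 0.339 − 0.132 − 0.107 − 0.113 + 0.058 = 0.850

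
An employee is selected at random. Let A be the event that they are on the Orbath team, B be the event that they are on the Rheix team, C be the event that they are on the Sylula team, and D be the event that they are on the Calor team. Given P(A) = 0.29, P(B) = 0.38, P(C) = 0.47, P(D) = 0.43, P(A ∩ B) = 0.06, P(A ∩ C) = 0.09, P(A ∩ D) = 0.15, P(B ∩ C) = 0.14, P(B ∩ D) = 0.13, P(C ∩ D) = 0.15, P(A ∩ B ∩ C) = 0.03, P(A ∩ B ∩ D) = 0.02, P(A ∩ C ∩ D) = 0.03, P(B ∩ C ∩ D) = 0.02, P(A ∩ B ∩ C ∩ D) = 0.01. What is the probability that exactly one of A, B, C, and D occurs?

0.39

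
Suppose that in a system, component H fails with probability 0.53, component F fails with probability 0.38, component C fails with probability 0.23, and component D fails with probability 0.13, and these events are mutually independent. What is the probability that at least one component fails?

0.80479114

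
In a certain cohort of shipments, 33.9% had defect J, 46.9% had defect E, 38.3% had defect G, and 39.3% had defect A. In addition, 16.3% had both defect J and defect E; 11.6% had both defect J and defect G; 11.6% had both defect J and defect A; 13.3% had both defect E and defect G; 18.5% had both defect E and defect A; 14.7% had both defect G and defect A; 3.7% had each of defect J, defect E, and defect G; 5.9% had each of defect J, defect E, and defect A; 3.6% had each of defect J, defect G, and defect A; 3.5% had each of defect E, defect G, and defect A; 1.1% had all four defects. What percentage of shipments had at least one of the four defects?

88.0%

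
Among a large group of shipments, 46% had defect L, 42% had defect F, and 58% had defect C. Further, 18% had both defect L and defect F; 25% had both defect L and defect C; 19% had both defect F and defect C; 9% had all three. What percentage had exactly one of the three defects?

P(exactly one) = 46 + 42 + 58 − 2·18 − 2·25 − 2·19 + 3·9 = 49%

49%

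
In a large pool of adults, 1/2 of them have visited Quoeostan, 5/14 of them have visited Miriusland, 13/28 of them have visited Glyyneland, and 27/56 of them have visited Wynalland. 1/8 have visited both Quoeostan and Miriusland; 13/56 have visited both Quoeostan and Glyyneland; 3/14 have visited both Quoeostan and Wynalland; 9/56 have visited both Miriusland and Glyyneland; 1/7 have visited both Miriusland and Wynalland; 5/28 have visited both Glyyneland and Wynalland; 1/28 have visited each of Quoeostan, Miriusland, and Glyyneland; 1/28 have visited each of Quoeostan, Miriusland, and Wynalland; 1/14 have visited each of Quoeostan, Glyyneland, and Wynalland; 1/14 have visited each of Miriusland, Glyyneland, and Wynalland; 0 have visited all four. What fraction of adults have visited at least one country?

Inclusion–exclusion gives
P(union) = 1/2 + 5/14 + 13/28 + 27/56 − 1/8 − 13/56 − 3/14 − 9/56 − 1/7 − 5/28 + 1/28 + 1/28 + 1/14 + 1/14 − 0 = 27/28

27/28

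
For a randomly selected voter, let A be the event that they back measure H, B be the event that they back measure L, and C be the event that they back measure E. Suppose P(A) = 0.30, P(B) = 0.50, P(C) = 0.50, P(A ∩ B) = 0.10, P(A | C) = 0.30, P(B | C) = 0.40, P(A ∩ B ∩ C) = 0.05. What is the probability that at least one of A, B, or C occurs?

0.90

P(A ∩ C) = P(C)·P(A|C) = 0.50 × 0.30 = 0.15
P(B ∩ C) = P(C)·P(B|C) = 0.50 × 0.40 = 0.20
By inclusion–exclusion:
P(A ∪ B ∪ C) = 0.30 + 0.50 + 0.50 − 0.10 − 0.15 − 0.20 + 0.05 = 0.90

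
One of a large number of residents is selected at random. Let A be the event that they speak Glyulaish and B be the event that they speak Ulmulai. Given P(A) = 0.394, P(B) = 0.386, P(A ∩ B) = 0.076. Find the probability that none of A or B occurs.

Apply inclusion-exclusion:
P(A ∪ B) = 0.394 + 0.386 − 0.076 = 0.704
P(none) = 1 − 0.704 = 0.296

0.296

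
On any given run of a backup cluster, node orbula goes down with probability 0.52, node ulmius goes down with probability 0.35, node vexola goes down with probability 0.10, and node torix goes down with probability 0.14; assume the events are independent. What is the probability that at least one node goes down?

0.758512

P(none) = (1 − 0.52) × (1 − 0.35) × (1 − 0.10) × (1 − 0.14) = 0.48 × 0.65 × 0.90 × 0.86 = 0.241488
P(at least one) = 1 − 0.241488 = 0.758512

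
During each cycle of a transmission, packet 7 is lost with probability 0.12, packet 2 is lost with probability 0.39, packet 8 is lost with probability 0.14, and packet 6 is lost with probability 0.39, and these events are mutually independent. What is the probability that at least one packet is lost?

0.71839472

P(none) = (1 − 0.12) × (1 − 0.39) × (1 − 0.14) × (1 − 0.39) = 0.88 × 0.61 × 0.86 × 0.61 = 0.28160528
P(at least one) = 1 − 0.28160528 = 0.71839472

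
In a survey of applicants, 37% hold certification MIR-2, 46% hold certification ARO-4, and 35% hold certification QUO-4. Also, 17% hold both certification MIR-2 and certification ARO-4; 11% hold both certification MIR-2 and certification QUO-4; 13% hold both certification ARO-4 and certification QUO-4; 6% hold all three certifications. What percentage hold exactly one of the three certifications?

Using the inclusion–exclusion count for exactly one event:
P(exactly one) = 37 + 46 + 35 − 2·17 − 2·11 − 2·13 + 3·6 = 54%

54%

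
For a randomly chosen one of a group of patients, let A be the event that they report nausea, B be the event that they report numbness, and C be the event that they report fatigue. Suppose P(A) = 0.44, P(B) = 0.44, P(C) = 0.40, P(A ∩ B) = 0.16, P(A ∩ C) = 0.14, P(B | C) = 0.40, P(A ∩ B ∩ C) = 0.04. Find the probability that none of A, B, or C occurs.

P(B ∩ C) = P(C)·P(B|C) = 0.40 × 0.40 = 0.16
P(A ∪ B ∪ C) = 0.44 + 0.44 + 0.40 − 0.16 − 0.14 − 0.16 + 0.04 = 0.86
P(none) = 1 − 0.86 = 0.14

0.14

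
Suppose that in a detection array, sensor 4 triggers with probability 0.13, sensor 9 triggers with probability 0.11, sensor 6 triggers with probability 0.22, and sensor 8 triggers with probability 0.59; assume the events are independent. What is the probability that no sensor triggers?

0.24762114

P(none) = (1 − 0.13) × (1 − 0.11) × (1 − 0.22) × (1 − 0.59) = 0.87 × 0.89 × 0.78 × 0.41 = 0.24762114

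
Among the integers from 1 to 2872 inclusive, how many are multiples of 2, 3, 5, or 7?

⌊2872/2⌋ + ⌊2872/3⌋ + ⌊2872/5⌋ + ⌊2872/7⌋ − ⌊2872/6⌋ − ⌊2872/10⌋ − ⌊2872/14⌋ − ⌊2872/15⌋ − ⌊2872/21⌋ − ⌊2872/35⌋ + ⌊2872/30⌋ + ⌊2872/42⌋ + ⌊2872/70⌋ + ⌊2872/105⌋ − ⌊2872/210⌋ = 1436 + 957 + 574 + 410 − 478 − 287 − 205 − 191 − 136 − 82 + 95 + 68 + 41 + 27 − 13 = 2216

2216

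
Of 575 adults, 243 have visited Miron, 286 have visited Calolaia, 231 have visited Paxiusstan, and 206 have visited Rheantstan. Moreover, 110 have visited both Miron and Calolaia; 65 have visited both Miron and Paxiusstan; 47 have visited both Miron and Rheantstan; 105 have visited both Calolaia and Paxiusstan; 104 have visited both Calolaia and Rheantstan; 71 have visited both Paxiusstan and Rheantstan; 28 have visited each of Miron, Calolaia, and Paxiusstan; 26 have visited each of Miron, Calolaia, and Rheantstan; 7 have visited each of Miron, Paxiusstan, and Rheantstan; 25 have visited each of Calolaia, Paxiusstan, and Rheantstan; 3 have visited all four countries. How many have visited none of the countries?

|at least one| = 243 + 286 + 231 + 206 − 110 − 65 − 47 − 105 − 104 − 71 + 28 + 26 + 7 + 25 − 3 = 547
None: 575 − 547 = 28

28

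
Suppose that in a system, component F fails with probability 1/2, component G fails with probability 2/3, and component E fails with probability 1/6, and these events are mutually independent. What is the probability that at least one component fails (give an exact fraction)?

P(none) = (1 − 1/2) × (1 − 2/3) × (1 − 1/6) = 1/2 × 1/3 × 5/6 = 5/36
P(at least one) = 1 − 5/36 = 31/36

31/36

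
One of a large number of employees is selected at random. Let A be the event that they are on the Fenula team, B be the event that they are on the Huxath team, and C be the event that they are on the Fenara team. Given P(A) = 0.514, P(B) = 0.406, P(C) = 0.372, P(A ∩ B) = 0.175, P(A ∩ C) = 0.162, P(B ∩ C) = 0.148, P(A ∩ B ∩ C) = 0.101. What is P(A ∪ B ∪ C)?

By inclusion-exclusion,
P(A ∪ B ∪ C) = 0.514 + 0.406 + 0.372 − 0.175 − 0.162 − 0.148 + 0.101 = 0.908

0.908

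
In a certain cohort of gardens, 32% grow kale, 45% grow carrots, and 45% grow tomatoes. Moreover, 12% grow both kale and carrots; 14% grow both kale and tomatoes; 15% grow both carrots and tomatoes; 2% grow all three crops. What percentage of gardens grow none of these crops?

P(union) = 32 + 45 + 45 − 12 − 14 − 15 + 2 = 83%
P(none) = 100% − 83% = 17%

17%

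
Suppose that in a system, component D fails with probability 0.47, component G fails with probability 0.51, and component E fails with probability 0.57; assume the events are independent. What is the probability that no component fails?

0.111671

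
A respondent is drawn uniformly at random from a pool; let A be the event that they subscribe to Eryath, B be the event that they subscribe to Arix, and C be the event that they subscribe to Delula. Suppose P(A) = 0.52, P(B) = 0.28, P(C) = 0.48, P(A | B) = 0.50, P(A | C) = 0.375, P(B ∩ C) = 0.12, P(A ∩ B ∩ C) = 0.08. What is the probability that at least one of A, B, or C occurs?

P(A ∩ B) = P(B)·P(A|B) = 0.28 × 0.50 = 0.14
P(A ∩ C) = P(C)·P(A|C) = 0.48 × 0.375 = 0.18
By inclusion-exclusion,
P(A ∪ B ∪ C) = 0.52 + 0.28 + 0.48 − 0.14 − 0.18 − 0.12 + 0.08 = 0.92

0.92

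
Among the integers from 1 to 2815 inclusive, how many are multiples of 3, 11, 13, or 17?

floor(2815/3) + floor(2815/11) + floor(2815/13) + floor(2815/17) − floor(2815/33) − floor(2815/39) − floor(2815/51) − floor(2815/143) − floor(2815/187) − floor(2815/221) + floor(2815/429) + floor(2815/561) + floor(2815/663) + floor(2815/2431) − floor(2815/7293) = 938 + 255 + 216 + 165 − 85 − 72 − 55 − 19 − 15 − 12 + 6 + 5 + 4 + 1 − 0 = 1332

1332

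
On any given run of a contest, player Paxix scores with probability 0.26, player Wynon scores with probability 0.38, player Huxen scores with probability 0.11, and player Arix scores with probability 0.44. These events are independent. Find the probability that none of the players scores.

P(none) = (1 − 0.26) × (1 − 0.38) × (1 − 0.11) × (1 − 0.44) = 0.74 × 0.62 × 0.89 × 0.56 = 0.22866592

0.22866592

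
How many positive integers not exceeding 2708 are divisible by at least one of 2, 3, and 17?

1354 + 902 + 159 − 451 − 79 − 53 + 26 = 1858

1858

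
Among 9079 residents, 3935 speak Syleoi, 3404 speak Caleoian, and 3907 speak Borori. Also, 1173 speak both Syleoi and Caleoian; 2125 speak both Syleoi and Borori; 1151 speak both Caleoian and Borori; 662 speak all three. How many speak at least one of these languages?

By inclusion-exclusion,
|at least one| = 3935 + 3404 + 3907 − 1173 − 2125 − 1151 + 662 = 7459

7459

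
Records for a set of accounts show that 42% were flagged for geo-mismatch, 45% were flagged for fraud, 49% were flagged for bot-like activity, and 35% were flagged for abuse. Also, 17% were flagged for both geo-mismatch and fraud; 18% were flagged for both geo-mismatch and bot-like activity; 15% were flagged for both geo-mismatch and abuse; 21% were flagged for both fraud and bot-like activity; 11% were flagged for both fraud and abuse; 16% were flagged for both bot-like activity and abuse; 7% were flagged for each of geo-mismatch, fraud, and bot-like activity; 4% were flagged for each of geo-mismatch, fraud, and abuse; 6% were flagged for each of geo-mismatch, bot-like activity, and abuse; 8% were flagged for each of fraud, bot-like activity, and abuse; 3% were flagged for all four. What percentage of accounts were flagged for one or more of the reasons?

P(≥1) = 42 + 45 + 49 + 35 − 17 − 18 − 15 − 21 − 11 − 16 + 7 + 4 + 6 + 8 − 3 = 95%

95%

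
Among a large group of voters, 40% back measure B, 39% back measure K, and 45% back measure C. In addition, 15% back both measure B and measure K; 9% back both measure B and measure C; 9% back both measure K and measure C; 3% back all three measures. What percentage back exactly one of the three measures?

67%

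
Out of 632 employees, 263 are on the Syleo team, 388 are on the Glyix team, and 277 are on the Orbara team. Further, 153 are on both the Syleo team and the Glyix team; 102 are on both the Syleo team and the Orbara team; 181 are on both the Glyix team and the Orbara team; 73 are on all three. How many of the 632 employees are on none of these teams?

67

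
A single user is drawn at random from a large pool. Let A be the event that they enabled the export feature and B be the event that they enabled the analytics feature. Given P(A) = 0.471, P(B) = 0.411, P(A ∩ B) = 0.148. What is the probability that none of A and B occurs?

0.266

P(A ∪ B) = 0.471 + 0.411 − 0.148 = 0.734
P(none) = 1 − 0.734 = 0.266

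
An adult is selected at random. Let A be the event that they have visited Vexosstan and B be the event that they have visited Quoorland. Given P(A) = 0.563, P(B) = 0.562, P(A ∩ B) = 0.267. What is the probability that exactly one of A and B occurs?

0.591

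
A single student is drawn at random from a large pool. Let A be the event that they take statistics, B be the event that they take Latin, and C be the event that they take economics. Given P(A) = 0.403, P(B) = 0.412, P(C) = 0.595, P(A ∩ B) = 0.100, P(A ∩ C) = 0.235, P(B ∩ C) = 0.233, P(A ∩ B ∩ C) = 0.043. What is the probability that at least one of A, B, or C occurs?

By inclusion-exclusion,
P(A ∪ B ∪ C) = 0.403 + 0.412 + 0.595 − 0.100 − 0.235 − 0.233 + 0.043 = 0.885

0.885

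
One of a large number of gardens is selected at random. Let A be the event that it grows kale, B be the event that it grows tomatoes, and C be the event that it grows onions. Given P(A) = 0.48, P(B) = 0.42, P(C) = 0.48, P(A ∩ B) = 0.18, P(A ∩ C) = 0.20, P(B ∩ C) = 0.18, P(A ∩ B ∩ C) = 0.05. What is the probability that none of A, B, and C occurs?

0.13

Inclusion–exclusion gives
P(A ∪ B ∪ C) = 0.48 + 0.42 + 0.48 − 0.18 − 0.20 − 0.18 + 0.05 = 0.87
P(none) = 1 − 0.87 = 0.13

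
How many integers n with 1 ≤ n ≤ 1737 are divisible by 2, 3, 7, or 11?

868 + 579 + 248 + 157 − 289 − 124 − 78 − 82 − 52 − 22 + 41 + 26 + 11 + 7 − 3 = 1287

1287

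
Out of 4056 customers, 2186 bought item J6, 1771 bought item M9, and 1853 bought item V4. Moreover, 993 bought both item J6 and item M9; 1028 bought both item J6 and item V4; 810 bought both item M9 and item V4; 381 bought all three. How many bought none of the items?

696

Apply inclusion-exclusion:
|at least one| = 2186 + 1771 + 1853 − 993 − 1028 − 810 + 381 = 3360
None: 4056 − 3360 = 696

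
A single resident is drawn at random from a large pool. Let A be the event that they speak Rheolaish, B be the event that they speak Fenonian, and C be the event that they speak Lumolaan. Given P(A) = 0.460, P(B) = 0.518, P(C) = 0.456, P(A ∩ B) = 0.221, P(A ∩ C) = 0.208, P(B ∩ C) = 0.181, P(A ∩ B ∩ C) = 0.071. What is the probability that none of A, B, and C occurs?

P(A ∪ B ∪ C) = 0.460 + 0.518 + 0.456 − 0.221 − 0.208 − 0.181 + 0.071 = 0.895
P(none) = 1 − 0.895 = 0.105

0.105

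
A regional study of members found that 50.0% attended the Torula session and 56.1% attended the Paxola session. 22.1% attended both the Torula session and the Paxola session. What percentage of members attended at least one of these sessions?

84.0%

Using inclusion–exclusion:
P(≥1) = 50.0 + 56.1 − 22.1 = 84.0%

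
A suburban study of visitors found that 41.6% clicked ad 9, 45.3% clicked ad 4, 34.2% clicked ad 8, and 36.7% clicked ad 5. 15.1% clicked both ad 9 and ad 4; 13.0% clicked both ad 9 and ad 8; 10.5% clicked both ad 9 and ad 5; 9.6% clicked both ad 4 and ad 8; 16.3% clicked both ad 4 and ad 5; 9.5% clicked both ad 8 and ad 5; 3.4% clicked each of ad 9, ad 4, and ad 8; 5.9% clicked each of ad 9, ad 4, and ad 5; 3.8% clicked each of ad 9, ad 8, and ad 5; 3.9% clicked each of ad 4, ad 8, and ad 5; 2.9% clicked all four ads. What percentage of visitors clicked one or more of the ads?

97.9%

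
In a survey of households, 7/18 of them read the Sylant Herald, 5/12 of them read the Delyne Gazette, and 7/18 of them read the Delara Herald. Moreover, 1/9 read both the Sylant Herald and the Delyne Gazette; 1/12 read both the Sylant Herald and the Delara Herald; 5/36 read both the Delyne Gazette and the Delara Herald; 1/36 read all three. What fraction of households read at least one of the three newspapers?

8/9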